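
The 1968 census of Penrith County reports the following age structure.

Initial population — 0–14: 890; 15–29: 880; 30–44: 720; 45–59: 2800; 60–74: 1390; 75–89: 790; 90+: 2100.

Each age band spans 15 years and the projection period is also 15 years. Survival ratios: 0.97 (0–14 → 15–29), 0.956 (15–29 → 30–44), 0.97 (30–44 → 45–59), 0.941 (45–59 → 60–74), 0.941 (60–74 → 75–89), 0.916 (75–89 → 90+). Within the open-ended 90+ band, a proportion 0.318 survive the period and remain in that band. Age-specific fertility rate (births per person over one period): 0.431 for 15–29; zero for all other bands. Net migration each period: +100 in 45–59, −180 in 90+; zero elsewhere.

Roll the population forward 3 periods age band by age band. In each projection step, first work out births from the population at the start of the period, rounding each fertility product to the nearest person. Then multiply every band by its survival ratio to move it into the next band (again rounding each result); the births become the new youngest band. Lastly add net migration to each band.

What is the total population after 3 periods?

5879

— Period 1 —
Births: 880 * 0.431 = 379
15–29: 890 * 0.97 = 863
30–44: 880 * 0.956 = 841
45–59: 720 * 0.97 = 698
60–74: 2800 * 0.941 = 2635
75–89: 1390 * 0.941 = 1308
90+: 790 * 0.916 + 2100 * 0.318 = 724 + 668 = 1392
Net migration: 45–59 + 100 → 798; 90+ − 180 → 1212
End of period: [379, 863, 841, 798, 2635, 1308, 1212]
— Period 2 —
Births: 863 * 0.431 = 372
15–29: 379 * 0.97 = 368
30–44: 863 * 0.956 = 825
45–59: 841 * 0.97 = 816
60–74: 798 * 0.941 = 751
75–89: 2635 * 0.941 = 2480
90+: 1308 * 0.916 + 1212 * 0.318 = 1198 + 385 = 1583
Net migration: 45–59 + 100 → 916; 90+ − 180 → 1403
End of period: [372, 368, 825, 916, 751, 2480, 1403]
— Period 3 —
Births: 368 * 0.431 = 159
15–29: 372 * 0.97 = 361
30–44: 368 * 0.956 = 352
45–59: 825 * 0.97 = 800
60–74: 916 * 0.941 = 862
75–89: 751 * 0.941 = 707
90+: 2480 * 0.916 + 1403 * 0.318 = 2272 + 446 = 2718
Net migration: 45–59 + 100 → 900; 90+ − 180 → 2538
End of period: [159, 361, 352, 900, 862, 707, 2538]
Total after period 3: 159 + 361 + 352 + 900 + 862 + 707 + 2538 = 5879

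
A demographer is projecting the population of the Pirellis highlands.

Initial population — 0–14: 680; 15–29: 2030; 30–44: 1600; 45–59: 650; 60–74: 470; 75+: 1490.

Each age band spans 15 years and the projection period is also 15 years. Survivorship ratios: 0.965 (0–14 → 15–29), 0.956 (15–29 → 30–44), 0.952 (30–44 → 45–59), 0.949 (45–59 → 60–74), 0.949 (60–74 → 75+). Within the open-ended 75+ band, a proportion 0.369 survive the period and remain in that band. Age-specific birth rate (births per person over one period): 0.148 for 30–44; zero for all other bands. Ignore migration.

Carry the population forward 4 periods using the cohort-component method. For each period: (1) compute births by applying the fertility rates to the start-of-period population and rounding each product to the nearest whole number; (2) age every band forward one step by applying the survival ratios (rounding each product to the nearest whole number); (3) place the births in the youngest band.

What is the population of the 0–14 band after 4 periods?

32

Call the bands 1 to 6, youngest first.
After projecting period 1:
Births: 1600 × 0.148 = 237
Band 2: 680 × 0.965 = 656
Band 3: 2030 × 0.956 = 1941
Band 4: 1600 × 0.952 = 1523
Band 5: 650 × 0.949 = 617
Band 6: 470 × 0.949 + 1490 × 0.369 = 446 + 550 = 996
Giving 237 / 656 / 1941 / 1523 / 617 / 996.
After projecting period 2:
Births: 1941 × 0.148 = 287
Band 2: 237 × 0.965 = 229
Band 3: 656 × 0.956 = 627
Band 4: 1941 × 0.952 = 1848
Band 5: 1523 × 0.949 = 1445
Band 6: 617 × 0.949 + 996 × 0.369 = 586 + 368 = 954
Giving 287 / 229 / 627 / 1848 / 1445 / 954.
After projecting period 3:
Births: 627 × 0.148 = 93
Band 2: 287 × 0.965 = 277
Band 3: 229 × 0.956 = 219
Band 4: 627 × 0.952 = 597
Band 5: 1848 × 0.949 = 1754
Band 6: 1445 × 0.949 + 954 × 0.369 = 1371 + 352 = 1723
Giving 93 / 277 / 219 / 597 / 1754 / 1723.
After projecting period 4:
Births: 219 × 0.148 = 32
Band 2: 93 × 0.965 = 90
Band 3: 277 × 0.956 = 265
Band 4: 219 × 0.952 = 208
Band 5: 597 × 0.949 = 567
Band 6: 1754 × 0.949 + 1723 × 0.369 = 1665 + 636 = 2301
Giving 32 / 90 / 265 / 208 / 567 / 2301.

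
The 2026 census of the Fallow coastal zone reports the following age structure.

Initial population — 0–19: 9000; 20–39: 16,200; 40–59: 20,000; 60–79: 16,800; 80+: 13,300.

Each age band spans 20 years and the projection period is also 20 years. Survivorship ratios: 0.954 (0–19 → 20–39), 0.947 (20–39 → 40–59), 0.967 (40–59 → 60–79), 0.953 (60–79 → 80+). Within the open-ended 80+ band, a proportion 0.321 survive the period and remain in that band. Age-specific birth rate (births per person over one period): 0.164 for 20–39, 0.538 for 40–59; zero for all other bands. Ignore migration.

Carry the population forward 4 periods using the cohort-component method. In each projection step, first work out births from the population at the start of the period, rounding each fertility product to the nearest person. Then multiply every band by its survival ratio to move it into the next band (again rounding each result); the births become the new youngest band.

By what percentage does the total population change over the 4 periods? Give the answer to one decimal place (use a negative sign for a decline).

-34.6

Numbering the groups 1..5 from youngest to oldest:
Period 1.
Births: 16200 * 0.164 = 2657, 20000 * 0.538 = 10760 → total 13417
Group 2: 9000 * 0.954 = 8586
Group 3: 16200 * 0.947 = 15341
Group 4: 20000 * 0.967 = 19340
Group 5: 16800 * 0.953 + 13300 * 0.321 = 16010 + 4269 = 20279
Population now: 0–19=13417, 20–39=8586, 40–59=15341, 60–79=19340, 80+=20279
Period 2.
Births: 8586 * 0.164 = 1408, 15341 * 0.538 = 8253 → total 9661
Group 2: 13417 * 0.954 = 12800
Group 3: 8586 * 0.947 = 8131
Group 4: 15341 * 0.967 = 14835
Group 5: 19340 * 0.953 + 20279 * 0.321 = 18431 + 6510 = 24941
Population now: 0–19=9661, 20–39=12800, 40–59=8131, 60–79=14835, 80+=24941
Period 3.
Births: 12800 * 0.164 = 2099, 8131 * 0.538 = 4374 → total 6473
Group 2: 9661 * 0.954 = 9217
Group 3: 12800 * 0.947 = 12122
Group 4: 8131 * 0.967 = 7863
Group 5: 14835 * 0.953 + 24941 * 0.321 = 14138 + 8006 = 22144
Population now: 0–19=6473, 20–39=9217, 40–59=12122, 60–79=7863, 80+=22144
Period 4.
Births: 9217 * 0.164 = 1512, 12122 * 0.538 = 6522 → total 8034
Group 2: 6473 * 0.954 = 6175
Group 3: 9217 * 0.947 = 8728
Group 4: 12122 * 0.967 = 11722
Group 5: 7863 * 0.953 + 22144 * 0.321 = 7493 + 7108 = 14601
Population now: 0–19=8034, 20–39=6175, 40–59=8728, 60–79=11722, 80+=14601
Total: 75300 → 49260; change = -26040; percentage change = -34.6%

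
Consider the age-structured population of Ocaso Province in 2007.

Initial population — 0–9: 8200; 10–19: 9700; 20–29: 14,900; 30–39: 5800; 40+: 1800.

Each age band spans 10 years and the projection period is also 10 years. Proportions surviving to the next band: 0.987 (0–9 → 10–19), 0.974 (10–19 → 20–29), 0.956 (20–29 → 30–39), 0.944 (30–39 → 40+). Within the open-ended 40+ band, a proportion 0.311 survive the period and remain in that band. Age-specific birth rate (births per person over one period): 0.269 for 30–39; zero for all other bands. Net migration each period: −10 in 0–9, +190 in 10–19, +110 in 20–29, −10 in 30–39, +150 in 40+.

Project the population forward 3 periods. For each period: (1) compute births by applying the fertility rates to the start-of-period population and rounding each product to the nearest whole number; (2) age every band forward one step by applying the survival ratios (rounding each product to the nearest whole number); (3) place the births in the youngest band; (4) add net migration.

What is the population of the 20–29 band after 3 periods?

1785

Let group 1 be 0–9 through group 5 = 40+.
Period 1:
Births: 5800 * 0.269 = 1560
Group 2: 8200 * 0.987 = 8093
Group 3: 9700 * 0.974 = 9448
Group 4: 14900 * 0.956 = 14244
Group 5: 5800 * 0.944 + 1800 * 0.311 = 5475 + 560 = 6035
Net migration: Group 1 − 10 → 1550; Group 2 + 190 → 8283; Group 3 + 110 → 9558; Group 4 − 10 → 14234; Group 5 + 150 → 6185
Population now: 0–9=1550, 10–19=8283, 20–29=9558, 30–39=14234, 40+=6185
Period 2:
Births: 14234 * 0.269 = 3829
Group 2: 1550 * 0.987 = 1530
Group 3: 8283 * 0.974 = 8068
Group 4: 9558 * 0.956 = 9137
Group 5: 14234 * 0.944 + 6185 * 0.311 = 13437 + 1924 = 15361
Net migration: Group 1 − 10 → 3819; Group 2 + 190 → 1720; Group 3 + 110 → 8178; Group 4 − 10 → 9127; Group 5 + 150 → 15511
Population now: 0–9=3819, 10–19=1720, 20–29=8178, 30–39=9127, 40+=15511
Period 3:
Births: 9127 * 0.269 = 2455
Group 2: 3819 * 0.987 = 3769
Group 3: 1720 * 0.974 = 1675
Group 4: 8178 * 0.956 = 7818
Group 5: 9127 * 0.944 + 15511 * 0.311 = 8616 + 4824 = 13440
Net migration: Group 1 − 10 → 2445; Group 2 + 190 → 3959; Group 3 + 110 → 1785; Group 4 − 10 → 7808; Group 5 + 150 → 13590
Population now: 0–9=2445, 10–19=3959, 20–29=1785, 30–39=7808, 40+=13590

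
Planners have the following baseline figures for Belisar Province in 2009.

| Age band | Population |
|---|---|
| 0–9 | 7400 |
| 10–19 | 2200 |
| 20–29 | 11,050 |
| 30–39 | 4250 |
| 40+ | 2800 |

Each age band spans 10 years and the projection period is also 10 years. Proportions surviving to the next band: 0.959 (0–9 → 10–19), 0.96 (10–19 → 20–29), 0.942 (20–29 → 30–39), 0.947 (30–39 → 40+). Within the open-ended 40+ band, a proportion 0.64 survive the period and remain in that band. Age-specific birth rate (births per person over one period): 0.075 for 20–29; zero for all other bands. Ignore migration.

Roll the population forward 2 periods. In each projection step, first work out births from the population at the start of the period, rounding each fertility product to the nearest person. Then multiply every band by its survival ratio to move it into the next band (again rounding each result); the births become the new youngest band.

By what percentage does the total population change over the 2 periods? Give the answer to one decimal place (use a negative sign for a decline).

Let group 1 be 0–9 through group 5 = 40+.
— Period 1 —
Births: 11050 * 0.075 = 829
Group 2: 7400 * 0.959 = 7097
Group 3: 2200 * 0.96 = 2112
Group 4: 11050 * 0.942 = 10409
Group 5: 4250 * 0.947 + 2800 * 0.64 = 4025 + 1792 = 5817
Giving 829 / 7097 / 2112 / 10409 / 5817.
— Period 2 —
Births: 2112 * 0.075 = 158
Group 2: 829 * 0.959 = 795
Group 3: 7097 * 0.96 = 6813
Group 4: 2112 * 0.942 = 1990
Group 5: 10409 * 0.947 + 5817 * 0.64 = 9857 + 3723 = 13580
Giving 158 / 795 / 6813 / 1990 / 13580.
Total: 27700 → 23336; change = -4364; percentage change = -15.8%

-15.8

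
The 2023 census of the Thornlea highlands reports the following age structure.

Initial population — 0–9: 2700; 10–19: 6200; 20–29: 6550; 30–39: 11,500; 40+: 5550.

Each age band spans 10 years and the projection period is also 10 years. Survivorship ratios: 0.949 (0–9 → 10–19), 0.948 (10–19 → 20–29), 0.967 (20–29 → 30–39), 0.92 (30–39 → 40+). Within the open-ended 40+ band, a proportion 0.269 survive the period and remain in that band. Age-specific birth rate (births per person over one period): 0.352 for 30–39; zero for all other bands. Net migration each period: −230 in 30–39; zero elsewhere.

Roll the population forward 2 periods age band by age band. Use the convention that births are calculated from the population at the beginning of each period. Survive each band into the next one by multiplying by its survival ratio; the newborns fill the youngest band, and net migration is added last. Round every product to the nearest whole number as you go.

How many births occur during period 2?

(Groups numbered youngest = 1 to oldest = 5.)
[period 1]
Births: 11500 × 0.352 = 4048
Group 2: 2700 × 0.949 = 2562
Group 3: 6200 × 0.948 = 5878
Group 4: 6550 × 0.967 = 6334
Group 5: 11500 × 0.92 + 5550 × 0.269 = 10580 + 1493 = 12073
Net migration: Group 4 − 230 → 6104
Giving 4048 / 2562 / 5878 / 6104 / 12073.
[period 2]
Births: 6104 × 0.352 = 2149
Group 2: 4048 × 0.949 = 3842
Group 3: 2562 × 0.948 = 2429
Group 4: 5878 × 0.967 = 5684
Group 5: 6104 × 0.92 + 12073 × 0.269 = 5616 + 3248 = 8864
Net migration: Group 4 − 230 → 5454
Giving 2149 / 3842 / 2429 / 5454 / 8864.

2149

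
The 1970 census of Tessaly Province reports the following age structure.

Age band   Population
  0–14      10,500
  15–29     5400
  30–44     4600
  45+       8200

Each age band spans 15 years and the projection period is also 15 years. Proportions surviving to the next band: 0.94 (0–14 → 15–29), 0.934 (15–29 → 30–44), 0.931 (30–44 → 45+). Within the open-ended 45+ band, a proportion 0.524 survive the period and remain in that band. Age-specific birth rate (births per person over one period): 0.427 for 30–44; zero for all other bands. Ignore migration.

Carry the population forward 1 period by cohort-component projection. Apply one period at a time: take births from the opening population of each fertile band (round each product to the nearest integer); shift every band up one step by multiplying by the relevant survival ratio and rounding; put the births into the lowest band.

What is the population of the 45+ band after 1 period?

8580

(Bands numbered youngest = 1 to oldest = 4.)
— Period 1 —
Births: 4600 × 0.427 = 1964
Band 2: 10500 × 0.94 = 9870
Band 3: 5400 × 0.934 = 5044
Band 4: 4600 × 0.931 + 8200 × 0.524 = 4283 + 4297 = 8580
Population now: 0–14=1964, 15–29=9870, 30–44=5044, 45+=8580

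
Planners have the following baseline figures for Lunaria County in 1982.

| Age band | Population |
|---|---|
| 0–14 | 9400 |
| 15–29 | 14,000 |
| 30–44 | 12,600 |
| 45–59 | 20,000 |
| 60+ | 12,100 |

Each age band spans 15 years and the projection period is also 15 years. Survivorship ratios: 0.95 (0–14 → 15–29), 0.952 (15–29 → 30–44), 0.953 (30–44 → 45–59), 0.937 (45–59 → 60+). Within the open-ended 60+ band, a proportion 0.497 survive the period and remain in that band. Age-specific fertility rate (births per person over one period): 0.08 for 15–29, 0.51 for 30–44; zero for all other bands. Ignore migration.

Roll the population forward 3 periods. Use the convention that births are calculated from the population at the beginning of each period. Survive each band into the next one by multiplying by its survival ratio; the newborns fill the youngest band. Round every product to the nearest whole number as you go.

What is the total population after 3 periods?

50579

(Bands numbered youngest = 1 to oldest = 5.)
After projecting period 1:
Births: 14000 * 0.08 = 1120  |  12600 * 0.51 = 6426 ⇒ total 7546
Band 2: 9400 * 0.95 = 8930
Band 3: 14000 * 0.952 = 13328
Band 4: 12600 * 0.953 = 12008
Band 5: 20000 * 0.937 + 12100 * 0.497 = 18740 + 6014 = 24754
→ [7546, 8930, 13328, 12008, 24754]
After projecting period 2:
Births: 8930 * 0.08 = 714  |  13328 * 0.51 = 6797 ⇒ total 7511
Band 2: 7546 * 0.95 = 7169
Band 3: 8930 * 0.952 = 8501
Band 4: 13328 * 0.953 = 12702
Band 5: 12008 * 0.937 + 24754 * 0.497 = 11251 + 12303 = 23554
→ [7511, 7169, 8501, 12702, 23554]
After projecting period 3:
Births: 7169 * 0.08 = 574  |  8501 * 0.51 = 4336 ⇒ total 4910
Band 2: 7511 * 0.95 = 7135
Band 3: 7169 * 0.952 = 6825
Band 4: 8501 * 0.953 = 8101
Band 5: 12702 * 0.937 + 23554 * 0.497 = 11902 + 11706 = 23608
→ [4910, 7135, 6825, 8101, 23608]
Total after period 3: 4910 + 7135 + 6825 + 8101 + 23608 = 50579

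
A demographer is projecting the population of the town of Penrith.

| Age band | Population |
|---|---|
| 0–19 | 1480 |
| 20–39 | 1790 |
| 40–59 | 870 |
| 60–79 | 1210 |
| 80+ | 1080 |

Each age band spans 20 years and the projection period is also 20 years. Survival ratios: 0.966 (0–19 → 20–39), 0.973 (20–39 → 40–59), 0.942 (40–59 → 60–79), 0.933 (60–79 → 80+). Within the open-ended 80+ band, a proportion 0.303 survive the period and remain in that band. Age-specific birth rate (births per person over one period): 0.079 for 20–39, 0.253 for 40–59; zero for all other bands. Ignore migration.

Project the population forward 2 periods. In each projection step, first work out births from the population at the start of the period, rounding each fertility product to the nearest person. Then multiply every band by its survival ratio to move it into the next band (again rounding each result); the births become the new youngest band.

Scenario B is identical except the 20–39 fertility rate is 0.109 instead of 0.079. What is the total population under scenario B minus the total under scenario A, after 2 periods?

Numbering the groups 1..5 from youngest to oldest:
Period 1:
Births: 1790 × 0.079 = 141  |  870 × 0.253 = 220 → 361
Group 2: 1480 × 0.966 = 1430
Group 3: 1790 × 0.973 = 1742
Group 4: 870 × 0.942 = 820
Group 5: 1210 × 0.933 + 1080 × 0.303 = 1129 + 327 = 1456
Giving 361 / 1430 / 1742 / 820 / 1456.
Period 2:
Births: 1430 × 0.079 = 113  |  1742 × 0.253 = 441 → 554
Group 2: 361 × 0.966 = 349
Group 3: 1430 × 0.973 = 1391
Group 4: 1742 × 0.942 = 1641
Group 5: 820 × 0.933 + 1456 × 0.303 = 765 + 441 = 1206
Giving 554 / 349 / 1391 / 1641 / 1206.
Scenario A total after 2 periods: 5141
Scenario B projection —
Period 1:
Births: 1790 × 0.109 = 195  |  870 × 0.253 = 220 → 415
Group 2: 1480 × 0.966 = 1430
Group 3: 1790 × 0.973 = 1742
Group 4: 870 × 0.942 = 820
Group 5: 1210 × 0.933 + 1080 × 0.303 = 1129 + 327 = 1456
Giving 415 / 1430 / 1742 / 820 / 1456.
Period 2:
Births: 1430 × 0.109 = 156  |  1742 × 0.253 = 441 → 597
Group 2: 415 × 0.966 = 401
Group 3: 1430 × 0.973 = 1391
Group 4: 1742 × 0.942 = 1641
Group 5: 820 × 0.933 + 1456 × 0.303 = 765 + 441 = 1206
Giving 597 / 401 / 1391 / 1641 / 1206.
Scenario B total after 2 periods: 5236
Difference B − A = 5236 − 5141 = 95

95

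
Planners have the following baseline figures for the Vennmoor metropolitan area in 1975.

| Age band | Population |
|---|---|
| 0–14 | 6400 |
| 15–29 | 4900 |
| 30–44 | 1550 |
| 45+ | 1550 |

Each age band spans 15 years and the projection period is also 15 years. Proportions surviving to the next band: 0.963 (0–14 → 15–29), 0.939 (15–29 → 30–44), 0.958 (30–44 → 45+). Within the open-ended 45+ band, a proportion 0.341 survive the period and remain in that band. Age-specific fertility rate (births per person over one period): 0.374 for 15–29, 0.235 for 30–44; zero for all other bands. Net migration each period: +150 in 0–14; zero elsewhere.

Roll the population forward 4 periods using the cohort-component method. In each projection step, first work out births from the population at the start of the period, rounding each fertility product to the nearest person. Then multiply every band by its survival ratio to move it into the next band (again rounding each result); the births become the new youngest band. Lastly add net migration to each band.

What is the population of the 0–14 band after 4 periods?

1922

(Bands numbered youngest = 1 to oldest = 4.)
After projecting period 1:
Births: 4900 × 0.374 = 1833 ; 1550 × 0.235 = 364 ⇒ total 2197
Band 2: 6400 × 0.963 = 6163
Band 3: 4900 × 0.939 = 4601
Band 4: 1550 × 0.958 + 1550 × 0.341 = 1485 + 529 = 2014
Net migration: Band 1 + 150 → 2347
Giving 2347 / 6163 / 4601 / 2014.
After projecting period 2:
Births: 6163 × 0.374 = 2305 ; 4601 × 0.235 = 1081 ⇒ total 3386
Band 2: 2347 × 0.963 = 2260
Band 3: 6163 × 0.939 = 5787
Band 4: 4601 × 0.958 + 2014 × 0.341 = 4408 + 687 = 5095
Net migration: Band 1 + 150 → 3536
Giving 3536 / 2260 / 5787 / 5095.
After projecting period 3:
Births: 2260 × 0.374 = 845 ; 5787 × 0.235 = 1360 ⇒ total 2205
Band 2: 3536 × 0.963 = 3405
Band 3: 2260 × 0.939 = 2122
Band 4: 5787 × 0.958 + 5095 × 0.341 = 5544 + 1737 = 7281
Net migration: Band 1 + 150 → 2355
Giving 2355 / 3405 / 2122 / 7281.
After projecting period 4:
Births: 3405 × 0.374 = 1273 ; 2122 × 0.235 = 499 ⇒ total 1772
Band 2: 2355 × 0.963 = 2268
Band 3: 3405 × 0.939 = 3197
Band 4: 2122 × 0.958 + 7281 × 0.341 = 2033 + 2483 = 4516
Net migration: Band 1 + 150 → 1922
Giving 1922 / 2268 / 3197 / 4516.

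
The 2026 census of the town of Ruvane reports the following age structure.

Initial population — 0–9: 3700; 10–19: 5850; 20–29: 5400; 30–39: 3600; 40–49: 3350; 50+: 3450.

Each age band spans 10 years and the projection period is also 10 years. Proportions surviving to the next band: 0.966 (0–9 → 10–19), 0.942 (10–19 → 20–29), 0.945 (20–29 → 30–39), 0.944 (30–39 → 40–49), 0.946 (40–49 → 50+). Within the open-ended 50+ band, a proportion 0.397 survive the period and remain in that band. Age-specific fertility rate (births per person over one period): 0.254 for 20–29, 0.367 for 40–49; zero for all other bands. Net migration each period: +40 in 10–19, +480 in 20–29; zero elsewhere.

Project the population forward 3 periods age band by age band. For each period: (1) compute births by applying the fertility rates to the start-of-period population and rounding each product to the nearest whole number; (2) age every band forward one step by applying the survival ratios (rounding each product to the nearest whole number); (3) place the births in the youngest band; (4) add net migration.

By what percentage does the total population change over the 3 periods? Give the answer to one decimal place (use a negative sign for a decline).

[period 1]
Births: 5400 × 0.254 = 1372  |  3350 × 0.367 = 1229 → 2601
10–19: 3700 × 0.966 = 3574
20–29: 5850 × 0.942 = 5511
30–39: 5400 × 0.945 = 5103
40–49: 3600 × 0.944 = 3398
50+: 3350 × 0.946 + 3450 × 0.397 = 3169 + 1370 = 4539
Net migration: 10–19 + 40 → 3614; 20–29 + 480 → 5991
→ [2601, 3614, 5991, 5103, 3398, 4539]
[period 2]
Births: 5991 × 0.254 = 1522  |  3398 × 0.367 = 1247 → 2769
10–19: 2601 × 0.966 = 2513
20–29: 3614 × 0.942 = 3404
30–39: 5991 × 0.945 = 5661
40–49: 5103 × 0.944 = 4817
50+: 3398 × 0.946 + 4539 × 0.397 = 3215 + 1802 = 5017
Net migration: 10–19 + 40 → 2553; 20–29 + 480 → 3884
→ [2769, 2553, 3884, 5661, 4817, 5017]
[period 3]
Births: 3884 × 0.254 = 987  |  4817 × 0.367 = 1768 → 2755
10–19: 2769 × 0.966 = 2675
20–29: 2553 × 0.942 = 2405
30–39: 3884 × 0.945 = 3670
40–49: 5661 × 0.944 = 5344
50+: 4817 × 0.946 + 5017 × 0.397 = 4557 + 1992 = 6549
Net migration: 10–19 + 40 → 2715; 20–29 + 480 → 2885
→ [2755, 2715, 2885, 3670, 5344, 6549]
Total: 25350 → 23918; change = -1432; percentage change = -5.6%

-5.6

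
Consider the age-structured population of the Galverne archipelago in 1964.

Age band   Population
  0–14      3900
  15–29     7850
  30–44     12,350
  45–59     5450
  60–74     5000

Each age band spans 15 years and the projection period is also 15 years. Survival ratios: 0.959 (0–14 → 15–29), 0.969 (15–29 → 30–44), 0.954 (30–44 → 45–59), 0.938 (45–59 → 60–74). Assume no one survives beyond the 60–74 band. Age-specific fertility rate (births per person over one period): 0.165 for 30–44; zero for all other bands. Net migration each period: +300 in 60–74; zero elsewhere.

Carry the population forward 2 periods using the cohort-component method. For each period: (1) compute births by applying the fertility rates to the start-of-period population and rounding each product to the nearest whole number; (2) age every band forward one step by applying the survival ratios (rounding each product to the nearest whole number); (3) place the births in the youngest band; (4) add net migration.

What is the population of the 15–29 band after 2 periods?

1954

After projecting period 1:
Births: 12350 * 0.165 = 2038
15–29: 3900 * 0.959 = 3740
30–44: 7850 * 0.969 = 7607
45–59: 12350 * 0.954 = 11782
60–74: 5450 * 0.938 = 5112
Net migration: 60–74 + 300 → 5412
→ [2038, 3740, 7607, 11782, 5412]
After projecting period 2:
Births: 7607 * 0.165 = 1255
15–29: 2038 * 0.959 = 1954
30–44: 3740 * 0.969 = 3624
45–59: 7607 * 0.954 = 7257
60–74: 11782 * 0.938 = 11052
Net migration: 60–74 + 300 → 11352
→ [1255, 1954, 3624, 7257, 11352]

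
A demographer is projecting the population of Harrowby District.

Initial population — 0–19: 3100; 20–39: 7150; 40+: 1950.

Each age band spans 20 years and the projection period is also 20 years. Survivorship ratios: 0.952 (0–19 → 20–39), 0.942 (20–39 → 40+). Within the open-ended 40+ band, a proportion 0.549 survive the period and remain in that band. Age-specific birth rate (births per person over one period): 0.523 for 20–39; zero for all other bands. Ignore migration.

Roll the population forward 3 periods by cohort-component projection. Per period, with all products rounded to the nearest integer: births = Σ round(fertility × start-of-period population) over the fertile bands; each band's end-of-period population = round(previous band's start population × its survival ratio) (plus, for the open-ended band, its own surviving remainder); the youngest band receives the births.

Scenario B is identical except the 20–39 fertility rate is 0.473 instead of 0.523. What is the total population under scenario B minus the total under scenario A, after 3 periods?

-800

[period 1]
Births: 7150 × 0.523 = 3739
20–39: 3100 × 0.952 = 2951
40+: 7150 × 0.942 + 1950 × 0.549 = 6735 + 1071 = 7806
Giving 3739 / 2951 / 7806.
[period 2]
Births: 2951 × 0.523 = 1543
20–39: 3739 × 0.952 = 3560
40+: 2951 × 0.942 + 7806 × 0.549 = 2780 + 4285 = 7065
Giving 1543 / 3560 / 7065.
[period 3]
Births: 3560 × 0.523 = 1862
20–39: 1543 × 0.952 = 1469
40+: 3560 × 0.942 + 7065 × 0.549 = 3354 + 3879 = 7233
Giving 1862 / 1469 / 7233.
Scenario A total after 3 periods: 10564
Scenario B projection —
[period 1]
Births: 7150 × 0.473 = 3382
20–39: 3100 × 0.952 = 2951
40+: 7150 × 0.942 + 1950 × 0.549 = 6735 + 1071 = 7806
Giving 3382 / 2951 / 7806.
[period 2]
Births: 2951 × 0.473 = 1396
20–39: 3382 × 0.952 = 3220
40+: 2951 × 0.942 + 7806 × 0.549 = 2780 + 4285 = 7065
Giving 1396 / 3220 / 7065.
[period 3]
Births: 3220 × 0.473 = 1523
20–39: 1396 × 0.952 = 1329
40+: 3220 × 0.942 + 7065 × 0.549 = 3033 + 3879 = 6912
Giving 1523 / 1329 / 6912.
Scenario B total after 3 periods: 9764
Difference B − A = 9764 − 10564 = -800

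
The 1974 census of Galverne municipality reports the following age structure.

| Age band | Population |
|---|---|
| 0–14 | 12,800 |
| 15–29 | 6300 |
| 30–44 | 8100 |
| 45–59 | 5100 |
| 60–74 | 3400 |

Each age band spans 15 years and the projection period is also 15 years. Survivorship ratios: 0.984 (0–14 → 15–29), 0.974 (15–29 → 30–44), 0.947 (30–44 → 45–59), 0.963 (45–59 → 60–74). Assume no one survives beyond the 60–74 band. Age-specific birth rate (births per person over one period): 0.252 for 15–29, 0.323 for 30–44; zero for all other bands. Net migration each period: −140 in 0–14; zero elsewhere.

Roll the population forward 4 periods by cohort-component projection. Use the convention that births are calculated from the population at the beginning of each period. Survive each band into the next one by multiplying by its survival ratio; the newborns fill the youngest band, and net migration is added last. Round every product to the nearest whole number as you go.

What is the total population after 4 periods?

Let band 1 be 0–14 through band 5 = 60–74.
After projecting period 1:
Births: 6300 × 0.252 = 1588 ; 8100 × 0.323 = 2616 → total 4204
Band 2: 12800 × 0.984 = 12595
Band 3: 6300 × 0.974 = 6136
Band 4: 8100 × 0.947 = 7671
Band 5: 5100 × 0.963 = 4911
Net migration: Band 1 − 140 → 4064
→ [4064, 12595, 6136, 7671, 4911]
After projecting period 2:
Births: 12595 × 0.252 = 3174 ; 6136 × 0.323 = 1982 → total 5156
Band 2: 4064 × 0.984 = 3999
Band 3: 12595 × 0.974 = 12268
Band 4: 6136 × 0.947 = 5811
Band 5: 7671 × 0.963 = 7387
Net migration: Band 1 − 140 → 5016
→ [5016, 3999, 12268, 5811, 7387]
After projecting period 3:
Births: 3999 × 0.252 = 1008 ; 12268 × 0.323 = 3963 → total 4971
Band 2: 5016 × 0.984 = 4936
Band 3: 3999 × 0.974 = 3895
Band 4: 12268 × 0.947 = 11618
Band 5: 5811 × 0.963 = 5596
Net migration: Band 1 − 140 → 4831
→ [4831, 4936, 3895, 11618, 5596]
After projecting period 4:
Births: 4936 × 0.252 = 1244 ; 3895 × 0.323 = 1258 → total 2502
Band 2: 4831 × 0.984 = 4754
Band 3: 4936 × 0.974 = 4808
Band 4: 3895 × 0.947 = 3689
Band 5: 11618 × 0.963 = 11188
Net migration: Band 1 − 140 → 2362
→ [2362, 4754, 4808, 3689, 11188]
Total after period 4: 2362 + 4754 + 4808 + 3689 + 11188 = 26801

26801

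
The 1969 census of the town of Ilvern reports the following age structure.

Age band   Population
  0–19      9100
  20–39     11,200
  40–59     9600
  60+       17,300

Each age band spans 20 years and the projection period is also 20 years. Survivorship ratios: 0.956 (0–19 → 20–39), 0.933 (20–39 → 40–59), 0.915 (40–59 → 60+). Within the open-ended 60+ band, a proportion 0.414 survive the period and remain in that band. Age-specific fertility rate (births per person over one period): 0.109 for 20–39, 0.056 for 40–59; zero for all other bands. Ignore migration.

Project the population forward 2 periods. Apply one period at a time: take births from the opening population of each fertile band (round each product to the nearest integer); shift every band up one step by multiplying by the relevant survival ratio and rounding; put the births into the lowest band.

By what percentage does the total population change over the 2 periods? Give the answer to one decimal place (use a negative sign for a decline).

-41.7

[period 1]
Births: 11200 × 0.109 = 1221 ; 9600 × 0.056 = 538 → total 1759
20–39: 9100 × 0.956 = 8700
40–59: 11200 × 0.933 = 10450
60+: 9600 × 0.915 + 17300 × 0.414 = 8784 + 7162 = 15946
End of period: [1759, 8700, 10450, 15946]
[period 2]
Births: 8700 × 0.109 = 948 ; 10450 × 0.056 = 585 → total 1533
20–39: 1759 × 0.956 = 1682
40–59: 8700 × 0.933 = 8117
60+: 10450 × 0.915 + 15946 × 0.414 = 9562 + 6602 = 16164
End of period: [1533, 1682, 8117, 16164]
Total: 47200 → 27496; change = -19704; percentage change = -41.7%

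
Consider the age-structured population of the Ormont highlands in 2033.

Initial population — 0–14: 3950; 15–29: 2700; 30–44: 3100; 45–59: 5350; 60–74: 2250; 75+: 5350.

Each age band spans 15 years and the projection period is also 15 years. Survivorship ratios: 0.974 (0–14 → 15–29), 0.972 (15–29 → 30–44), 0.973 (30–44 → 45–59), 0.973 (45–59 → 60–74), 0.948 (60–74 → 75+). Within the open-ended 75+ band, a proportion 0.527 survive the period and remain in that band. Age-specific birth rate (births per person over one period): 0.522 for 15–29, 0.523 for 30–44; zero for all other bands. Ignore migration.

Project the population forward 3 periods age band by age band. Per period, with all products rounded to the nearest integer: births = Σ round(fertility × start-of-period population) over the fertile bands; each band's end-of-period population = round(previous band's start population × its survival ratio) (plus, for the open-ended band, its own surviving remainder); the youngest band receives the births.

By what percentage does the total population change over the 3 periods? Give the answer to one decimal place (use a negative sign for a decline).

-0.7

Call the bands 1 to 6, youngest first.
[period 1]
Births: 2700 × 0.522 = 1409  |  3100 × 0.523 = 1621 ⇒ total 3030
Band 2: 3950 × 0.974 = 3847
Band 3: 2700 × 0.972 = 2624
Band 4: 3100 × 0.973 = 3016
Band 5: 5350 × 0.973 = 5206
Band 6: 2250 × 0.948 + 5350 × 0.527 = 2133 + 2819 = 4952
Population now: 0–14=3030, 15–29=3847, 30–44=2624, 45–59=3016, 60–74=5206, 75+=4952
[period 2]
Births: 3847 × 0.522 = 2008  |  2624 × 0.523 = 1372 ⇒ total 3380
Band 2: 3030 × 0.974 = 2951
Band 3: 3847 × 0.972 = 3739
Band 4: 2624 × 0.973 = 2553
Band 5: 3016 × 0.973 = 2935
Band 6: 5206 × 0.948 + 4952 × 0.527 = 4935 + 2610 = 7545
Population now: 0–14=3380, 15–29=2951, 30–44=3739, 45–59=2553, 60–74=2935, 75+=7545
[period 3]
Births: 2951 × 0.522 = 1540  |  3739 × 0.523 = 1955 ⇒ total 3495
Band 2: 3380 × 0.974 = 3292
Band 3: 2951 × 0.972 = 2868
Band 4: 3739 × 0.973 = 3638
Band 5: 2553 × 0.973 = 2484
Band 6: 2935 × 0.948 + 7545 × 0.527 = 2782 + 3976 = 6758
Population now: 0–14=3495, 15–29=3292, 30–44=2868, 45–59=3638, 60–74=2484, 75+=6758
Total: 22700 → 22535; change = -165; percentage change = -0.7%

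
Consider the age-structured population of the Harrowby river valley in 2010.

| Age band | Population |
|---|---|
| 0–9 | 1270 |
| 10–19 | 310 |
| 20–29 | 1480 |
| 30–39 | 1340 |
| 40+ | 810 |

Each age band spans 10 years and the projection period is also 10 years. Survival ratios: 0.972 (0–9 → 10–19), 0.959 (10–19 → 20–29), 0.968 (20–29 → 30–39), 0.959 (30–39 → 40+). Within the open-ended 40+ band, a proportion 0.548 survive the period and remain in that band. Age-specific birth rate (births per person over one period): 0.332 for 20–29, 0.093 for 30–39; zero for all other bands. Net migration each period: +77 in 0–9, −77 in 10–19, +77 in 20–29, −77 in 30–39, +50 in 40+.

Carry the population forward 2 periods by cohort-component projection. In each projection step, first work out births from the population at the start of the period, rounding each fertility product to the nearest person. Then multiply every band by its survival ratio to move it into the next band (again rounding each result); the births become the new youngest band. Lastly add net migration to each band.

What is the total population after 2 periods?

After projecting period 1:
Births: 1480 × 0.332 = 491  |  1340 × 0.093 = 125 → total 616
10–19: 1270 × 0.972 = 1234
20–29: 310 × 0.959 = 297
30–39: 1480 × 0.968 = 1433
40+: 1340 × 0.959 + 810 × 0.548 = 1285 + 444 = 1729
Net migration: 0–9 + 77 → 693; 10–19 − 77 → 1157; 20–29 + 77 → 374; 30–39 − 77 → 1356; 40+ + 50 → 1779
→ [693, 1157, 374, 1356, 1779]
After projecting period 2:
Births: 374 × 0.332 = 124  |  1356 × 0.093 = 126 → total 250
10–19: 693 × 0.972 = 674
20–29: 1157 × 0.959 = 1110
30–39: 374 × 0.968 = 362
40+: 1356 × 0.959 + 1779 × 0.548 = 1300 + 975 = 2275
Net migration: 0–9 + 77 → 327; 10–19 − 77 → 597; 20–29 + 77 → 1187; 30–39 − 77 → 285; 40+ + 50 → 2325
→ [327, 597, 1187, 285, 2325]
Total after period 2: 327 + 597 + 1187 + 285 + 2325 = 4721

4721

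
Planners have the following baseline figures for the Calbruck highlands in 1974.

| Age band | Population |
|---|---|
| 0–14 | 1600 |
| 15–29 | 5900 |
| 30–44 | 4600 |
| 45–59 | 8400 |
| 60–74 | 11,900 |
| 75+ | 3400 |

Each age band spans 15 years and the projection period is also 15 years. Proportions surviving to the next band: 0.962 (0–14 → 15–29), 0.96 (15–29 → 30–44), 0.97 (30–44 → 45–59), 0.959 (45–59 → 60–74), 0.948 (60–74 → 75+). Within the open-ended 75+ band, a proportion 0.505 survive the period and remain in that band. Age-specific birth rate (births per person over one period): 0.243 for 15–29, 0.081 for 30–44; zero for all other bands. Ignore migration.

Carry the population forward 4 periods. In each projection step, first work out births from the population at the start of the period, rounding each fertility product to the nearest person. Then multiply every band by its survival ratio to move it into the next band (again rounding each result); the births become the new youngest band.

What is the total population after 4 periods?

(Bands numbered youngest = 1 to oldest = 6.)
— Period 1 —
Births: 5900 * 0.243 = 1434  |  4600 * 0.081 = 373 — total 1807
Band 2: 1600 * 0.962 = 1539
Band 3: 5900 * 0.96 = 5664
Band 4: 4600 * 0.97 = 4462
Band 5: 8400 * 0.959 = 8056
Band 6: 11900 * 0.948 + 3400 * 0.505 = 11281 + 1717 = 12998
Population now: 0–14=1807, 15–29=1539, 30–44=5664, 45–59=4462, 60–74=8056, 75+=12998
— Period 2 —
Births: 1539 * 0.243 = 374  |  5664 * 0.081 = 459 — total 833
Band 2: 1807 * 0.962 = 1738
Band 3: 1539 * 0.96 = 1477
Band 4: 5664 * 0.97 = 5494
Band 5: 4462 * 0.959 = 4279
Band 6: 8056 * 0.948 + 12998 * 0.505 = 7637 + 6564 = 14201
Population now: 0–14=833, 15–29=1738, 30–44=1477, 45–59=5494, 60–74=4279, 75+=14201
— Period 3 —
Births: 1738 * 0.243 = 422  |  1477 * 0.081 = 120 — total 542
Band 2: 833 * 0.962 = 801
Band 3: 1738 * 0.96 = 1668
Band 4: 1477 * 0.97 = 1433
Band 5: 5494 * 0.959 = 5269
Band 6: 4279 * 0.948 + 14201 * 0.505 = 4056 + 7172 = 11228
Population now: 0–14=542, 15–29=801, 30–44=1668, 45–59=1433, 60–74=5269, 75+=11228
— Period 4 —
Births: 801 * 0.243 = 195  |  1668 * 0.081 = 135 — total 330
Band 2: 542 * 0.962 = 521
Band 3: 801 * 0.96 = 769
Band 4: 1668 * 0.97 = 1618
Band 5: 1433 * 0.959 = 1374
Band 6: 5269 * 0.948 + 11228 * 0.505 = 4995 + 5670 = 10665
Population now: 0–14=330, 15–29=521, 30–44=769, 45–59=1618, 60–74=1374, 75+=10665
Total after period 4: 330 + 521 + 769 + 1618 + 1374 + 10665 = 15277

15277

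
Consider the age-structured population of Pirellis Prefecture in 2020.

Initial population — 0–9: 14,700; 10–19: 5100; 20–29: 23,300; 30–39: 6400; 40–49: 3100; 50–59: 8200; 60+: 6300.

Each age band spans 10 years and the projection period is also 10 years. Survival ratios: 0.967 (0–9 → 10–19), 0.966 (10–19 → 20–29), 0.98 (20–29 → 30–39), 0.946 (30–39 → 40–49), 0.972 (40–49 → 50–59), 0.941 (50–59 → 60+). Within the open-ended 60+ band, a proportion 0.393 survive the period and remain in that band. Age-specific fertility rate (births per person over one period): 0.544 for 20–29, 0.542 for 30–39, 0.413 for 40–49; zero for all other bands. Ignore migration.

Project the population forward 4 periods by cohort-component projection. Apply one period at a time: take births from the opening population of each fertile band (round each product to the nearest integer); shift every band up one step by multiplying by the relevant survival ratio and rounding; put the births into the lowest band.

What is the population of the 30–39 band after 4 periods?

— Period 1 —
Births: 23300 × 0.544 = 12675 ; 6400 × 0.542 = 3469 ; 3100 × 0.413 = 1280 — total 17424
10–19: 14700 × 0.967 = 14215
20–29: 5100 × 0.966 = 4927
30–39: 23300 × 0.98 = 22834
40–49: 6400 × 0.946 = 6054
50–59: 3100 × 0.972 = 3013
60+: 8200 × 0.941 + 6300 × 0.393 = 7716 + 2476 = 10192
Population now: 0–9=17424, 10–19=14215, 20–29=4927, 30–39=22834, 40–49=6054, 50–59=3013, 60+=10192
— Period 2 —
Births: 4927 × 0.544 = 2680 ; 22834 × 0.542 = 12376 ; 6054 × 0.413 = 2500 — total 17556
10–19: 17424 × 0.967 = 16849
20–29: 14215 × 0.966 = 13732
30–39: 4927 × 0.98 = 4828
40–49: 22834 × 0.946 = 21601
50–59: 6054 × 0.972 = 5884
60+: 3013 × 0.941 + 10192 × 0.393 = 2835 + 4005 = 6840
Population now: 0–9=17556, 10–19=16849, 20–29=13732, 30–39=4828, 40–49=21601, 50–59=5884, 60+=6840
— Period 3 —
Births: 13732 × 0.544 = 7470 ; 4828 × 0.542 = 2617 ; 21601 × 0.413 = 8921 — total 19008
10–19: 17556 × 0.967 = 16977
20–29: 16849 × 0.966 = 16276
30–39: 13732 × 0.98 = 13457
40–49: 4828 × 0.946 = 4567
50–59: 21601 × 0.972 = 20996
60+: 5884 × 0.941 + 6840 × 0.393 = 5537 + 2688 = 8225
Population now: 0–9=19008, 10–19=16977, 20–29=16276, 30–39=13457, 40–49=4567, 50–59=20996, 60+=8225
— Period 4 —
Births: 16276 × 0.544 = 8854 ; 13457 × 0.542 = 7294 ; 4567 × 0.413 = 1886 — total 18034
10–19: 19008 × 0.967 = 18381
20–29: 16977 × 0.966 = 16400
30–39: 16276 × 0.98 = 15950
40–49: 13457 × 0.946 = 12730
50–59: 4567 × 0.972 = 4439
60+: 20996 × 0.941 + 8225 × 0.393 = 19757 + 3232 = 22989
Population now: 0–9=18034, 10–19=18381, 20–29=16400, 30–39=15950, 40–49=12730, 50–59=4439, 60+=22989

15950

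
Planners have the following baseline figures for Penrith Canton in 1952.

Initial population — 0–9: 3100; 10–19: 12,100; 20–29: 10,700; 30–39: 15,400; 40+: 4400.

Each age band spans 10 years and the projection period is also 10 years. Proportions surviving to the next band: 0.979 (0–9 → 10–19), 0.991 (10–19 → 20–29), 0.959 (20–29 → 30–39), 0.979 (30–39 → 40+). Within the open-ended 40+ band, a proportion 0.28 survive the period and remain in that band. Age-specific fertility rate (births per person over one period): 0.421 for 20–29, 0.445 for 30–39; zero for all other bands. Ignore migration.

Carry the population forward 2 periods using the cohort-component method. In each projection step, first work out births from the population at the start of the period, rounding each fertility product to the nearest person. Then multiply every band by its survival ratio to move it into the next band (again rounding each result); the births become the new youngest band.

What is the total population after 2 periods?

49853

Numbering the groups 1..5 from youngest to oldest:
Period 1:
Births: 10700 * 0.421 = 4505  |  15400 * 0.445 = 6853 → total 11358
Group 2: 3100 * 0.979 = 3035
Group 3: 12100 * 0.991 = 11991
Group 4: 10700 * 0.959 = 10261
Group 5: 15400 * 0.979 + 4400 * 0.28 = 15077 + 1232 = 16309
Giving 11358 / 3035 / 11991 / 10261 / 16309.
Period 2:
Births: 11991 * 0.421 = 5048  |  10261 * 0.445 = 4566 → total 9614
Group 2: 11358 * 0.979 = 11119
Group 3: 3035 * 0.991 = 3008
Group 4: 11991 * 0.959 = 11499
Group 5: 10261 * 0.979 + 16309 * 0.28 = 10046 + 4567 = 14613
Giving 9614 / 11119 / 3008 / 11499 / 14613.
Total after period 2: 9614 + 11119 + 3008 + 11499 + 14613 = 49853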